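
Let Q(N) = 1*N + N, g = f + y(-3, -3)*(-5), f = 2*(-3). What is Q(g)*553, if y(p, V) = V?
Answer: 9954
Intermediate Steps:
f = -6
g = 9 (g = -6 - 3*(-5) = -6 + 15 = 9)
Q(N) = 2*N (Q(N) = N + N = 2*N)
Q(g)*553 = (2*9)*553 = 18*553 = 9954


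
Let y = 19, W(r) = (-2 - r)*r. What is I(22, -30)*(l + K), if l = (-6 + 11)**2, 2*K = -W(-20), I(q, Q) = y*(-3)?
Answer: -11685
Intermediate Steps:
W(r) = r*(-2 - r)
I(q, Q) = -57 (I(q, Q) = 19*(-3) = -57)
K = 180 (K = (-(-1)*(-20)*(2 - 20))/2 = (-(-1)*(-20)*(-18))/2 = (-1*(-360))/2 = (1/2)*360 = 180)
l = 25 (l = 5**2 = 25)
I(22, -30)*(l + K) = -57*(25 + 180) = -57*205 = -11685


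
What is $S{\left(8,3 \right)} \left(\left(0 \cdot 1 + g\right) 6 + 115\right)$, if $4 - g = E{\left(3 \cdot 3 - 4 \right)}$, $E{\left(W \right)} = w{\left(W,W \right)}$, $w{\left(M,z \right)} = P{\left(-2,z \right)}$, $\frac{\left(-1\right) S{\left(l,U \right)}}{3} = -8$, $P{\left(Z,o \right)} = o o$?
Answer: $-264$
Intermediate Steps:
$P{\left(Z,o \right)} = o^{2}$
$S{\left(l,U \right)} = 24$ ($S{\left(l,U \right)} = \left(-3\right) \left(-8\right) = 24$)
$w{\left(M,z \right)} = z^{2}$
$E{\left(W \right)} = W^{2}$
$g = -21$ ($g = 4 - \left(3 \cdot 3 - 4\right)^{2} = 4 - \left(9 - 4\right)^{2} = 4 - 5^{2} = 4 - 25 = -21$)
$S{\left(8,3 \right)} \left(\left(0 \cdot 1 + g\right) 6 + 115\right) = 24 \left(\left(0 \cdot 1 - 21\right) 6 + 115\right) = 24 \left(\left(0 - 21\right) 6 + 115\right) = 24 \left(\left(-21\right) 6 + 115\right) = 24 \left(-126 + 115\right) = 24 \left(-11\right) = -264$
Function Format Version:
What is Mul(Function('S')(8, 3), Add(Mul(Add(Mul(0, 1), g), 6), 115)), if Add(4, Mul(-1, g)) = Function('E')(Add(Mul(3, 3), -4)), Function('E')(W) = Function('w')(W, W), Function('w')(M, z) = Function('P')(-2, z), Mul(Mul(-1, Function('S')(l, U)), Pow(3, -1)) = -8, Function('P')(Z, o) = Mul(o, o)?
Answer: -264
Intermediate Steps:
Function('P')(Z, o) = Pow(o, 2)
Function('S')(l, U) = 24 (Function('S')(l, U) = Mul(-3, -8) = 24)
Function('w')(M, z) = Pow(z, 2)
Function('E')(W) = Pow(W, 2)
g = -21 (g = Add(4, Mul(-1, Pow(Add(Mul(3, 3), -4), 2))) = Add(4, Mul(-1, Pow(Add(9, -4), 2))) = Add(4, Mul(-1, Pow(5, 2))) = Add(4, Mul(-1, 25)) = Add(4, -25) = -21)
Mul(Function('S')(8, 3), Add(Mul(Add(Mul(0, 1), g), 6), 115)) = Mul(24, Add(Mul(Add(Mul(0, 1), -21), 6), 115)) = Mul(24, Add(Mul(Add(0, -21), 6), 115)) = Mul(24, Add(Mul(-21, 6), 115)) = Mul(24, Add(-126, 115)) = Mul(24, -11) = -264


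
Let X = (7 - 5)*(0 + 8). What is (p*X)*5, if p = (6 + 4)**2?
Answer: 8000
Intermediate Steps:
X = 16 (X = 2*8 = 16)
p = 100 (p = 10**2 = 100)
(p*X)*5 = (100*16)*5 = 1600*5 = 8000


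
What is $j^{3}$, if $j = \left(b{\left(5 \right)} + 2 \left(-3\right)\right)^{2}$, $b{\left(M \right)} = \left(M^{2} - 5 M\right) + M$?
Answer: $1$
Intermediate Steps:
$b{\left(M \right)} = M^{2} - 4 M$
$j = 1$ ($j = \left(5 \left(-4 + 5\right) + 2 \left(-3\right)\right)^{2} = \left(5 \cdot 1 - 6\right)^{2} = \left(5 - 6\right)^{2} = \left(-1\right)^{2} = 1$)
$j^{3} = 1^{3} = 1$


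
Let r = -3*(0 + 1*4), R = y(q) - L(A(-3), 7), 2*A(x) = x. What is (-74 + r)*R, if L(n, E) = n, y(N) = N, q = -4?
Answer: 215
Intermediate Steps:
A(x) = x/2
R = -5/2 (R = -4 - (-3)/2 = -4 - 1*(-3/2) = -4 + 3/2 = -5/2 ≈ -2.5000)
r = -12 (r = -3*(0 + 4) = -3*4 = -12)
(-74 + r)*R = (-74 - 12)*(-5/2) = -86*(-5/2) = 215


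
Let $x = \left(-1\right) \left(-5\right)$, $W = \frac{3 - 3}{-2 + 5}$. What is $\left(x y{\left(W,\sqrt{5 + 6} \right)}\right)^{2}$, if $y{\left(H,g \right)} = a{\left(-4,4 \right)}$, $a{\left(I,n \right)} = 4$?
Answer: $400$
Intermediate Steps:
$W = 0$ ($W = \frac{0}{3} = 0 \cdot \frac{1}{3} = 0$)
$y{\left(H,g \right)} = 4$
$x = 5$
$\left(x y{\left(W,\sqrt{5 + 6} \right)}\right)^{2} = \left(5 \cdot 4\right)^{2} = 20^{2} = 400$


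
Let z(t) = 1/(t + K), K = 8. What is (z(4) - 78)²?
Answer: 874225/144 ≈ 6071.0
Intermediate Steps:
z(t) = 1/(8 + t) (z(t) = 1/(t + 8) = 1/(8 + t))
(z(4) - 78)² = (1/(8 + 4) - 78)² = (1/12 - 78)² = (-935/12)² = 874225/144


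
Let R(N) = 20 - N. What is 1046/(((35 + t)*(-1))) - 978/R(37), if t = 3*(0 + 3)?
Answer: 12625/374 ≈ 33.757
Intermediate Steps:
t = 9 (t = 3*3 = 9)
1046/(((35 + t)*(-1))) - 978/R(37) = 1046/(((35 + 9)*(-1))) - 978/(20 - 1*37) = 1046/((44*(-1))) - 978/(20 - 37) = 1046/(-44) - 978/(-17) = 1046*(-1/44) - 978*(-1/17) = -523/22 + 978/17 = 12625/374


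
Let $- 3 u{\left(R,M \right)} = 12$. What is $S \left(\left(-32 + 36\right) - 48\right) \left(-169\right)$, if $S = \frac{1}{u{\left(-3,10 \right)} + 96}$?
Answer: $\frac{1859}{23} \approx 80.826$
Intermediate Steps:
$u{\left(R,M \right)} = -4$ ($u{\left(R,M \right)} = \left(- \frac{1}{3}\right) 12 = -4$)
$S = \frac{1}{92}$ ($S = \frac{1}{-4 + 96} = \frac{1}{92} \approx 0.01087$)
$S \left(\left(-32 + 36\right) - 48\right) \left(-169\right) = \frac{\left(-32 + 36\right) - 48}{92} \left(-169\right) = \frac{4 - 48}{92} \left(-169\right) = \frac{1}{92} \left(-44\right) \left(-169\right) = \left(- \frac{11}{23}\right) \left(-169\right) = \frac{1859}{23}$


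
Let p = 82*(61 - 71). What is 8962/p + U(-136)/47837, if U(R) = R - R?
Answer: -4481/410 ≈ -10.929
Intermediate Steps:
p = -820 (p = 82*(-10) = -820)
U(R) = 0
8962/p + U(-136)/47837 = 8962/(-820) + 0/47837 = 8962*(-1/820) + 0*(1/47837) = -4481/410 + 0 = -4481/410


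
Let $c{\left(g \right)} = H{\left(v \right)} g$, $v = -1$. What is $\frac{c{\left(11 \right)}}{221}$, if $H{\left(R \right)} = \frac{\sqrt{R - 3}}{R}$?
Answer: $- \frac{22 i}{221} \approx - 0.099548 i$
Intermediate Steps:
$H{\left(R \right)} = \frac{\sqrt{-3 + R}}{R}$
$c{\left(g \right)} = - 2 i g$ ($c{\left(g \right)} = \frac{\sqrt{-3 - 1}}{-1} g = - \sqrt{-4} g = - 2 i g$)
$\frac{c{\left(11 \right)}}{221} = \frac{\left(-2\right) i 11}{221} = - 22 i \frac{1}{221} = - \frac{22 i}{221}$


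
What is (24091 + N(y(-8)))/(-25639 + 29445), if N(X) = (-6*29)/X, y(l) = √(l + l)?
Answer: 24091/3806 + 87*I/7612 ≈ 6.3297 + 0.011429*I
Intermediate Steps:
y(l) = √2*√l (y(l) = √(2*l) = √2*√l)
N(X) = -174/X
(24091 + N(y(-8)))/(-25639 + 29445) = (24091 - 174*(-I/4))/(-25639 + 29445) = (24091 - 174*(-I/4))/3806 = (24091 - 174*(-I/4))*(1/3806) = (24091 - (-87)*I/2)*(1/3806) = (24091 + 87*I/2)*(1/3806) = 24091/3806 + 87*I/7612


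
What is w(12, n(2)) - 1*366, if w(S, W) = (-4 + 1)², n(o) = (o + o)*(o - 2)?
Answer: -357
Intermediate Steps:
n(o) = 2*o*(-2 + o) (n(o) = (2*o)*(-2 + o) = 2*o*(-2 + o))
w(S, W) = 9 (w(S, W) = (-3)² = 9)
w(12, n(2)) - 1*366 = 9 - 1*366 = 9 - 366 = -357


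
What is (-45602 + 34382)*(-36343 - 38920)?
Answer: 844450860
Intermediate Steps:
(-45602 + 34382)*(-36343 - 38920) = -11220*(-75263) = 844450860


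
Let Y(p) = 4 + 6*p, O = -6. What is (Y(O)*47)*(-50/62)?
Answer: 37600/31 ≈ 1212.9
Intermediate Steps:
(Y(O)*47)*(-50/62) = ((4 + 6*(-6))*47)*(-50/62) = ((4 - 36)*47)*(-50*1/62) = -32*47*(-25/31) = -1504*(-25/31) = 37600/31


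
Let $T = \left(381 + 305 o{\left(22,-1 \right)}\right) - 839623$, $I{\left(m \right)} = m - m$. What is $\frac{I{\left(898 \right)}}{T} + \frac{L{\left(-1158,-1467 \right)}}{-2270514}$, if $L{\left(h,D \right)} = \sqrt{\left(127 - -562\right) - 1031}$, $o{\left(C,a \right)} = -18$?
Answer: $- \frac{i \sqrt{38}}{756838} \approx - 8.145 \cdot 10^{-6} i$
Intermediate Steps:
$I{\left(m \right)} = 0$
$L{\left(h,D \right)} = 3 i \sqrt{38}$ ($L{\left(h,D \right)} = \sqrt{\left(127 + 562\right) - 1031} = \sqrt{689 - 1031} = \sqrt{-342} = 3 i \sqrt{38}$)
$T = -844732$ ($T = \left(381 + 305 \left(-18\right)\right) - 839623 = \left(381 - 5490\right) - 839623 = -5109 - 839623 = -844732$)
$\frac{I{\left(898 \right)}}{T} + \frac{L{\left(-1158,-1467 \right)}}{-2270514} = \frac{0}{-844732} + \frac{3 i \sqrt{38}}{-2270514} = 0 \left(- \frac{1}{844732}\right) + 3 i \sqrt{38} \left(- \frac{1}{2270514}\right) = 0 - \frac{i \sqrt{38}}{756838} = - \frac{i \sqrt{38}}{756838}$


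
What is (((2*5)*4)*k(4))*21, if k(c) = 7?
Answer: 5880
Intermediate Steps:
(((2*5)*4)*k(4))*21 = (((2*5)*4)*7)*21 = ((10*4)*7)*21 = (40*7)*21 = 280*21 = 5880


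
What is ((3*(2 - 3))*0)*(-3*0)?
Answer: 0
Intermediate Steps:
((3*(2 - 3))*0)*(-3*0) = ((3*(-1))*0)*0 = -3*0*0 = 0*0 = 0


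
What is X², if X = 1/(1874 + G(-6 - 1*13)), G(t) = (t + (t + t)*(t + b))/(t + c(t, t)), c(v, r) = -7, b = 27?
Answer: 676/2405608209 ≈ 2.8101e-7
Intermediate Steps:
G(t) = (t + 2*t*(27 + t))/(-7 + t) (G(t) = (t + (t + t)*(t + 27))/(t - 7) = (t + (2*t)*(27 + t))/(-7 + t) = (t + 2*t*(27 + t))/(-7 + t))
X = 26/49047 (X = 1/(1874 + (-6 - 1*13)*(55 + 2*(-6 - 1*13))/(-7 + (-6 - 1*13))) = 1/(1874 + (-6 - 13)*(55 + 2*(-6 - 13))/(-7 + (-6 - 13))) = 1/(1874 - 19*(55 + 2*(-19))/(-7 - 19)) = 1/(1874 - 19*(55 - 38)/(-26)) = 1/(1874 - 19*(-1/26)*17) = 1/(1874 + 323/26) = 1/(49047/26) = 26/49047 ≈ 0.00053010)
X² = (26/49047)² = 676/2405608209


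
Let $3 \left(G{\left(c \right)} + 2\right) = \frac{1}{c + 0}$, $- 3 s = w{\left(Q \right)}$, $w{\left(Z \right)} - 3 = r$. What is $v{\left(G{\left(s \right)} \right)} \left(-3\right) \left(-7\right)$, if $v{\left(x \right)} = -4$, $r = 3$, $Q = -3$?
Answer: $-84$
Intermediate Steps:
$w{\left(Z \right)} = 6$ ($w{\left(Z \right)} = 3 + 3 = 6$)
$s = -2$ ($s = \left(- \frac{1}{3}\right) 6 = -2$)
$G{\left(c \right)} = -2 + \frac{1}{3 c}$ ($G{\left(c \right)} = -2 + \frac{1}{3 \left(c + 0\right)} = -2 + \frac{1}{3 c}$)
$v{\left(G{\left(s \right)} \right)} \left(-3\right) \left(-7\right) = \left(-4\right) \left(-3\right) \left(-7\right) = 12 \left(-7\right) = -84$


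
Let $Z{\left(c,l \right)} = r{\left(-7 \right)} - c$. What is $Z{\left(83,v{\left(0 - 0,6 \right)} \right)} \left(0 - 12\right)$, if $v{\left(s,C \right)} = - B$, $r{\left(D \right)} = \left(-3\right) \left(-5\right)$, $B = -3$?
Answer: $816$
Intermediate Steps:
$r{\left(D \right)} = 15$
$v{\left(s,C \right)} = 3$ ($v{\left(s,C \right)} = \left(-1\right) \left(-3\right) = 3$)
$Z{\left(c,l \right)} = 15 - c$
$Z{\left(83,v{\left(0 - 0,6 \right)} \right)} \left(0 - 12\right) = \left(15 - 83\right) \left(0 - 12\right) = \left(-68\right) \left(-12\right) = 816$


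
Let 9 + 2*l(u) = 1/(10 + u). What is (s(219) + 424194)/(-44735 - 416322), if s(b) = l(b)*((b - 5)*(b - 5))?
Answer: -49970546/105582053 ≈ -0.47329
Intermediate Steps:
l(u) = -9/2 + 1/(2*(10 + u))
s(b) = (-5 + b)²*(-89 - 9*b)/(2*(10 + b)) (s(b) = ((-89 - 9*b)/(2*(10 + b)))*((b - 5)*(b - 5)) = ((-89 - 9*b)/(2*(10 + b)))*((-5 + b)*(-5 + b)) = ((-89 - 9*b)/(2*(10 + b)))*(-5 + b)² = (-5 + b)²*(-89 - 9*b)/(2*(10 + b)))
(s(219) + 424194)/(-44735 - 416322) = ((-5 + 219)²*(-89 - 9*219)/(2*(10 + 219)) + 424194)/(-44735 - 416322) = ((½)*214²*(-89 - 1971)/229 + 424194)/(-461057) = ((½)*45796*(1/229)*(-2060) + 424194)*(-1/461057) = (-47169880/229 + 424194)*(-1/461057) = (49970546/229)*(-1/461057) = -49970546/105582053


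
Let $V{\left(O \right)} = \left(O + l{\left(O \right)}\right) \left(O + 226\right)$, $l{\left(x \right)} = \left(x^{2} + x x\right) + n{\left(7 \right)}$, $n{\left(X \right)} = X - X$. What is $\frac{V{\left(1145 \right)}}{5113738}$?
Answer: $\frac{3596400345}{5113738} \approx 703.28$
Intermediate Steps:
$n{\left(X \right)} = 0$
$l{\left(x \right)} = 2 x^{2}$ ($l{\left(x \right)} = \left(x^{2} + x x\right) + 0 = \left(x^{2} + x^{2}\right) + 0 = 2 x^{2} + 0 = 2 x^{2}$)
$V{\left(O \right)} = \left(226 + O\right) \left(O + 2 O^{2}\right)$ ($V{\left(O \right)} = \left(O + 2 O^{2}\right) \left(O + 226\right) = \left(O + 2 O^{2}\right) \left(226 + O\right) = \left(226 + O\right) \left(O + 2 O^{2}\right)$)
$\frac{V{\left(1145 \right)}}{5113738} = \frac{1145 \left(226 + 2 \cdot 1145^{2} + 453 \cdot 1145\right)}{5113738} = 1145 \left(226 + 2 \cdot 1311025 + 518685\right) \frac{1}{5113738} = 1145 \left(226 + 2622050 + 518685\right) \frac{1}{5113738} = 1145 \cdot 3140961 \cdot \frac{1}{5113738} = 3596400345 \cdot \frac{1}{5113738} = \frac{3596400345}{5113738}$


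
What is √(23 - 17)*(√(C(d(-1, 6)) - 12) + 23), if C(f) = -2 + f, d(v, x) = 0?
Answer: √6*(23 + I*√14) ≈ 56.338 + 9.1651*I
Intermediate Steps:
√(23 - 17)*(√(C(d(-1, 6)) - 12) + 23) = √(23 - 17)*(√((-2 + 0) - 12) + 23) = √6*(√(-2 - 12) + 23) = √6*(√(-14) + 23) = √6*(I*√14 + 23) = √6*(23 + I*√14)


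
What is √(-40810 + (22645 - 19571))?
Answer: 2*I*√9434 ≈ 194.26*I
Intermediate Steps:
√(-40810 + (22645 - 19571)) = √(-40810 + 3074) = √(-37736) = 2*I*√9434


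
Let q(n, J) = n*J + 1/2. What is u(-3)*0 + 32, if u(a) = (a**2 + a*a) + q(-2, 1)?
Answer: 32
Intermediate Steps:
q(n, J) = 1/2 + J*n (q(n, J) = J*n + 1/2 = 1/2 + J*n)
u(a) = -3/2 + 2*a**2 (u(a) = (a**2 + a*a) + (1/2 + 1*(-2)) = (a**2 + a**2) + (1/2 - 2) = 2*a**2 - 3/2 = -3/2 + 2*a**2)
u(-3)*0 + 32 = (-3/2 + 2*(-3)**2)*0 + 32 = (-3/2 + 2*9)*0 + 32 = (-3/2 + 18)*0 + 32 = (33/2)*0 + 32 = 0 + 32 = 32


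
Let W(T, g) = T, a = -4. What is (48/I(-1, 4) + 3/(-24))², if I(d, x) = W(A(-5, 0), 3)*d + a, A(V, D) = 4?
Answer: 2401/64 ≈ 37.516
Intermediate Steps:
I(d, x) = -4 + 4*d (I(d, x) = 4*d - 4 = -4 + 4*d)
(48/I(-1, 4) + 3/(-24))² = (48/(-4 + 4*(-1)) + 3/(-24))² = (48/(-4 - 4) + 3*(-1/24))² = (48/(-8) - ⅛)² = (48*(-⅛) - ⅛)² = (-6 - ⅛)² = (-49/8)² = 2401/64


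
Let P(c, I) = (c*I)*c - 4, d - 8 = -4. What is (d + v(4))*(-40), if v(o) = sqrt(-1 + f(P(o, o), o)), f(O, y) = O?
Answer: -160 - 40*sqrt(59) ≈ -467.25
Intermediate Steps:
d = 4 (d = 8 - 4 = 4)
P(c, I) = -4 + I*c**2 (P(c, I) = (I*c)*c - 4 = I*c**2 - 4 = -4 + I*c**2)
v(o) = sqrt(-5 + o**3) (v(o) = sqrt(-1 + (-4 + o*o**2)) = sqrt(-1 + (-4 + o**3)) = sqrt(-5 + o**3))
(d + v(4))*(-40) = (4 + sqrt(-5 + 4**3))*(-40) = (4 + sqrt(-5 + 64))*(-40) = (4 + sqrt(59))*(-40) = -160 - 40*sqrt(59)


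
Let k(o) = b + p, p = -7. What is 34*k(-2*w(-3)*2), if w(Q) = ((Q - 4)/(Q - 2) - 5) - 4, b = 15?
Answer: 272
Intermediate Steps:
w(Q) = -9 + (-4 + Q)/(-2 + Q) (w(Q) = ((-4 + Q)/(-2 + Q) - 5) - 4 = (-5 + (-4 + Q)/(-2 + Q)) - 4 = -9 + (-4 + Q)/(-2 + Q))
k(o) = 8 (k(o) = 15 - 7 = 8)
34*k(-2*w(-3)*2) = 34*8 = 272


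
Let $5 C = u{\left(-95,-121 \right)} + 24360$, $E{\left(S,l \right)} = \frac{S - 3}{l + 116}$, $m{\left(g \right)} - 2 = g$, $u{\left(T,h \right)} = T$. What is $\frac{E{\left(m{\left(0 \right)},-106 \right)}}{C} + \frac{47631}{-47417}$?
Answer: $- \frac{2311579847}{2301147010} \approx -1.0045$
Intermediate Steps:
$m{\left(g \right)} = 2 + g$
$E{\left(S,l \right)} = \frac{-3 + S}{116 + l}$
$C = 4853$ ($C = \frac{-95 + 24360}{5} = \frac{1}{5} \cdot 24265 = 4853$)
$\frac{E{\left(m{\left(0 \right)},-106 \right)}}{C} + \frac{47631}{-47417} = \frac{\frac{1}{116 - 106} \left(-3 + \left(2 + 0\right)\right)}{4853} + \frac{47631}{-47417} = \frac{-3 + 2}{10} \cdot \frac{1}{4853} + 47631 \left(- \frac{1}{47417}\right) = \frac{1}{10} \left(-1\right) \frac{1}{4853} - \frac{47631}{47417} = \left(- \frac{1}{10}\right) \frac{1}{4853} - \frac{47631}{47417} = - \frac{1}{48530} - \frac{47631}{47417} = - \frac{2311579847}{2301147010}$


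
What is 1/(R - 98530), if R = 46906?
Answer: -1/51624 ≈ -1.9371e-5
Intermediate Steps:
1/(R - 98530) = 1/(46906 - 98530) = 1/(-51624) = -1/51624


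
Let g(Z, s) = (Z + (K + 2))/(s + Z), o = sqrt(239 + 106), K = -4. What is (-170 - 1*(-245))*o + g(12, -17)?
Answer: -2 + 75*sqrt(345) ≈ 1391.1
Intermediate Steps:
o = sqrt(345) ≈ 18.574
g(Z, s) = (-2 + Z)/(Z + s) (g(Z, s) = (Z + (-4 + 2))/(s + Z) = (Z - 2)/(Z + s) = (-2 + Z)/(Z + s))
(-170 - 1*(-245))*o + g(12, -17) = (-170 - 1*(-245))*sqrt(345) + (-2 + 12)/(12 - 17) = (-170 + 245)*sqrt(345) + 10/(-5) = 75*sqrt(345) - 1/5*10 = 75*sqrt(345) - 2 = -2 + 75*sqrt(345)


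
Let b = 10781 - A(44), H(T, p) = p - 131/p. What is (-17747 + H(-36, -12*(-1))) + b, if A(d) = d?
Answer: -84107/12 ≈ -7008.9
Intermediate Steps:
b = 10737 (b = 10781 - 1*44 = 10781 - 44 = 10737)
(-17747 + H(-36, -12*(-1))) + b = (-17747 + (-12*(-1) - 131/((-12*(-1))))) + 10737 = (-17747 + (12 - 131/12)) + 10737 = (-17747 + 13/12) + 10737 = -212951/12 + 10737 = -84107/12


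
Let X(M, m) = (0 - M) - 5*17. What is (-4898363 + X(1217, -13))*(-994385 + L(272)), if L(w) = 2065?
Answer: 4862035572800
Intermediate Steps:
X(M, m) = -85 - M (X(M, m) = -M - 85 = -85 - M)
(-4898363 + X(1217, -13))*(-994385 + L(272)) = (-4898363 + (-85 - 1*1217))*(-994385 + 2065) = (-4898363 + (-85 - 1217))*(-992320) = (-4898363 - 1302)*(-992320) = -4899665*(-992320) = 4862035572800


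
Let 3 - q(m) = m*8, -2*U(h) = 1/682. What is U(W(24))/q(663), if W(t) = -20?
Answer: 1/7230564 ≈ 1.3830e-7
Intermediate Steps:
U(h) = -1/1364 (U(h) = -½/682 = -½*1/682 = -1/1364)
q(m) = 3 - 8*m (q(m) = 3 - m*8 = 3 - 8*m)
U(W(24))/q(663) = -1/(1364*(3 - 8*663)) = -1/(1364*(3 - 5304)) = -1/1364/(-5301) = -1/1364*(-1/5301) = 1/7230564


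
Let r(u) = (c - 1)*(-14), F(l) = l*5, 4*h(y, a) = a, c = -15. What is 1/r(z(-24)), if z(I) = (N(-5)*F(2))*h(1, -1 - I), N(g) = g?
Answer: 1/224 ≈ 0.0044643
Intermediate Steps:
h(y, a) = a/4
F(l) = 5*l
z(I) = 25/2 + 25*I/2 (z(I) = (-25*2)*((-1 - I)/4) = (-5*10)*(-¼ - I/4) = -50*(-¼ - I/4) = 25/2 + 25*I/2)
r(u) = 224 (r(u) = (-15 - 1)*(-14) = -16*(-14) = 224)
1/r(z(-24)) = 1/224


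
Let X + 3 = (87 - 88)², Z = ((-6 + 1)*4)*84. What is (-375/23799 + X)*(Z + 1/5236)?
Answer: 140664495689/41537188 ≈ 3386.5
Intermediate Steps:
Z = -1680 (Z = -5*4*84 = -20*84 = -1680)
X = -2 (X = -3 + (87 - 88)² = -3 + (-1)² = -3 + 1 = -2)
(-375/23799 + X)*(Z + 1/5236) = (-375/23799 - 2)*(-1680 + 1/5236) = (-375*1/23799 - 2)*(-1680 + 1/5236) = (-125/7933 - 2)*(-8796479/5236) = -15991/7933*(-8796479/5236) = 140664495689/41537188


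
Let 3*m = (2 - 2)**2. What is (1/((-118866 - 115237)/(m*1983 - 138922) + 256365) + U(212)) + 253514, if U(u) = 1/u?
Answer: 1914125600125884841/7550374198196 ≈ 2.5351e+5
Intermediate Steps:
m = 0 (m = (2 - 2)**2/3 = (1/3)*0**2 = (1/3)*0 = 0)
(1/((-118866 - 115237)/(m*1983 - 138922) + 256365) + U(212)) + 253514 = (1/((-118866 - 115237)/(0*1983 - 138922) + 256365) + 1/212) + 253514 = (1/(-234103/(0 - 138922) + 256365) + 1/212) + 253514 = (1/(-234103/(-138922) + 256365) + 1/212) + 253514 = (1/(-234103*(-1/138922) + 256365) + 1/212) + 253514 = (1/(234103/138922 + 256365) + 1/212) + 253514 = (1/(35614972633/138922) + 1/212) + 253514 = (138922/35614972633 + 1/212) + 253514 = 35644424097/7550374198196 + 253514 = 1914125600125884841/7550374198196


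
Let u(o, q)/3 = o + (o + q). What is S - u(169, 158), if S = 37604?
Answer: 36116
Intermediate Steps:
u(o, q) = 3*q + 6*o (u(o, q) = 3*(o + (o + q)) = 3*(q + 2*o) = 3*q + 6*o)
S - u(169, 158) = 37604 - (3*158 + 6*169) = 37604 - (474 + 1014) = 37604 - 1*1488 = 37604 - 1488 = 36116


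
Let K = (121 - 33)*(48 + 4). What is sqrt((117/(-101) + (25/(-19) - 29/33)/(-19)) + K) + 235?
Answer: 235 + sqrt(18346991260719)/63327 ≈ 302.64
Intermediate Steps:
K = 4576 (K = 88*52 = 4576)
sqrt((117/(-101) + (25/(-19) - 29/33)/(-19)) + K) + 235 = sqrt((117/(-101) + (25/(-19) - 29/33)/(-19)) + 4576) + 235 = sqrt((117*(-1/101) + (25*(-1/19) - 29*1/33)*(-1/19)) + 4576) + 235 = sqrt((-117/101 + (-25/19 - 29/33)*(-1/19)) + 4576) + 235 = sqrt((-117/101 - 1376/627*(-1/19)) + 4576) + 235 = sqrt((-117/101 + 1376/11913) + 4576) + 235 = sqrt(-1254845/1203213 + 4576) + 235 = sqrt(5504647843/1203213) + 235 = sqrt(18346991260719)/63327 + 235 = 235 + sqrt(18346991260719)/63327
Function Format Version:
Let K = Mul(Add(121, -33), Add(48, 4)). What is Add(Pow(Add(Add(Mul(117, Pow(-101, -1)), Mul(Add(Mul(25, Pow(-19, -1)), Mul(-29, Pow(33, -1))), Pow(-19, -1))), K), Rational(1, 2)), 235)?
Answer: Add(235, Mul(Rational(1, 63327), Pow(18346991260719, Rational(1, 2)))) ≈ 302.64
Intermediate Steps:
K = 4576 (K = Mul(88, 52) = 4576)
Add(Pow(Add(Add(Mul(117, Pow(-101, -1)), Mul(Add(Mul(25, Pow(-19, -1)), Mul(-29, Pow(33, -1))), Pow(-19, -1))), K), Rational(1, 2)), 235) = Add(Pow(Add(Add(Mul(117, Pow(-101, -1)), Mul(Add(Mul(25, Pow(-19, -1)), Mul(-29, Pow(33, -1))), Pow(-19, -1))), 4576), Rational(1, 2)), 235) = Add(Pow(Add(Add(Mul(117, Rational(-1, 101)), Mul(Add(Mul(25, Rational(-1, 19)), Mul(-29, Rational(1, 33))), Rational(-1, 19))), 4576), Rational(1, 2)), 235) = Add(Pow(Add(Add(Rational(-117, 101), Mul(Add(Rational(-25, 19), Rational(-29, 33)), Rational(-1, 19))), 4576), Rational(1, 2)), 235) = Add(Pow(Add(Add(Rational(-117, 101), Mul(Rational(-1376, 627), Rational(-1, 19))), 4576), Rational(1, 2)), 235) = Add(Pow(Add(Add(Rational(-117, 101), Rational(1376, 11913)), 4576), Rational(1, 2)), 235) = Add(Pow(Add(Rational(-1254845, 1203213), 4576), Rational(1, 2)), 235) = Add(Pow(Rational(5504647843, 1203213), Rational(1, 2)), 235) = Add(Mul(Rational(1, 63327), Pow(18346991260719, Rational(1, 2))), 235) = Add(235, Mul(Rational(1, 63327), Pow(18346991260719, Rational(1, 2))))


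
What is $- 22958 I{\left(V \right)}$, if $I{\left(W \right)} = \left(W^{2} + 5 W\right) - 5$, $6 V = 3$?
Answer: $\frac{103311}{2} \approx 51656.0$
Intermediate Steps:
$V = \frac{1}{2}$ ($V = \frac{1}{6} \cdot 3 = \frac{1}{2} \approx 0.5$)
$I{\left(W \right)} = -5 + W^{2} + 5 W$
$- 22958 I{\left(V \right)} = - 22958 \left(-5 + \left(\frac{1}{2}\right)^{2} + 5 \cdot \frac{1}{2}\right) = - 22958 \left(-5 + \frac{1}{4} + \frac{5}{2}\right) = \left(-22958\right) \left(- \frac{9}{4}\right) = \frac{103311}{2}$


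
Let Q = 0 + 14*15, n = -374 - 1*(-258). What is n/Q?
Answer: -58/105 ≈ -0.55238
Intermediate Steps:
n = -116 (n = -374 + 258 = -116)
Q = 210 (Q = 0 + 210 = 210)
n/Q = -116/210 = -116*1/210 = -58/105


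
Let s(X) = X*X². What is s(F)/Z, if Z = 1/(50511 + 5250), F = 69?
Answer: 18317990349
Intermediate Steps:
s(X) = X³
Z = 1/55761 ≈ 1.7934e-5
s(F)/Z = 69³/(1/55761) = 328509*55761 = 18317990349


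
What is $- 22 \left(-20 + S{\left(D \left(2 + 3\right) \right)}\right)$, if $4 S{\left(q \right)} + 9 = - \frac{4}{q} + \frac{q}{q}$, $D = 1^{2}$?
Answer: $\frac{2442}{5} \approx 488.4$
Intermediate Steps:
$D = 1$
$S{\left(q \right)} = -2 - \frac{1}{q}$ ($S{\left(q \right)} = - \frac{9}{4} + \frac{- \frac{4}{q} + \frac{q}{q}}{4} = - \frac{9}{4} + \frac{- \frac{4}{q} + 1}{4} = - \frac{9}{4} + \frac{1 - \frac{4}{q}}{4} = - \frac{9}{4} + \left(\frac{1}{4} - \frac{1}{q}\right) = -2 - \frac{1}{q}$)
$- 22 \left(-20 + S{\left(D \left(2 + 3\right) \right)}\right) = - 22 \left(-20 - \left(2 + \frac{1}{1 \left(2 + 3\right)}\right)\right) = - 22 \left(-20 - \left(2 + \frac{1}{1 \cdot 5}\right)\right) = - 22 \left(-20 - \frac{11}{5}\right) = \left(-22\right) \left(- \frac{111}{5}\right) = \frac{2442}{5}$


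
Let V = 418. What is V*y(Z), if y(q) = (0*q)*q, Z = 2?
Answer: 0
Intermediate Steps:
y(q) = 0 (y(q) = 0*q = 0)
V*y(Z) = 418*0 = 0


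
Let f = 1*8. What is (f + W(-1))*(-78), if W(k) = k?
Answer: -546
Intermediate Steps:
f = 8
(f + W(-1))*(-78) = (8 - 1)*(-78) = 7*(-78) = -546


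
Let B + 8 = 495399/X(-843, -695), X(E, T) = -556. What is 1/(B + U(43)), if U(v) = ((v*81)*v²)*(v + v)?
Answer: 556/307937743825 ≈ 1.8056e-9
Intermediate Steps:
B = -499847/556 (B = -8 + 495399/(-556) = -8 + 495399*(-1/556) = -8 - 495399/556 = -499847/556 ≈ -899.01)
U(v) = 162*v⁴ (U(v) = ((81*v)*v²)*(2*v) = (81*v³)*(2*v) = 162*v⁴)
1/(B + U(43)) = 1/(-499847/556 + 162*43⁴) = 1/(-499847/556 + 162*3418801) = 1/(-499847/556 + 553845762) = 1/(307937743825/556) = 556/307937743825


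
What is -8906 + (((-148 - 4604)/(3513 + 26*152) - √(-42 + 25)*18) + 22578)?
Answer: 102056728/7465 - 18*I*√17 ≈ 13671.0 - 74.216*I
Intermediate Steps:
-8906 + (((-148 - 4604)/(3513 + 26*152) - √(-42 + 25)*18) + 22578) = -8906 + ((-4752/(3513 + 3952) - √(-17)*18) + 22578) = -8906 + ((-4752/7465 - I*√17*18) + 22578) = -8906 + ((-4752*1/7465 - 18*I*√17) + 22578) = -8906 + ((-4752/7465 - 18*I*√17) + 22578) = -8906 + (168540018/7465 - 18*I*√17) = 102056728/7465 - 18*I*√17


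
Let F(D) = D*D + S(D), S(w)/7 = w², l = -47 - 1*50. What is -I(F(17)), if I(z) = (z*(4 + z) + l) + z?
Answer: -5356807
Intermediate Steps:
l = -97 (l = -47 - 50 = -97)
S(w) = 7*w²
F(D) = 8*D² (F(D) = D*D + 7*D² = D² + 7*D² = 8*D²)
I(z) = -97 + z + z*(4 + z) (I(z) = (z*(4 + z) - 97) + z = (-97 + z*(4 + z)) + z = -97 + z + z*(4 + z))
-I(F(17)) = -(-97 + (8*17²)² + 5*(8*17²)) = -(-97 + (8*289)² + 5*(8*289)) = -(-97 + 2312² + 5*2312) = -(-97 + 5345344 + 11560) = -1*5356807 = -5356807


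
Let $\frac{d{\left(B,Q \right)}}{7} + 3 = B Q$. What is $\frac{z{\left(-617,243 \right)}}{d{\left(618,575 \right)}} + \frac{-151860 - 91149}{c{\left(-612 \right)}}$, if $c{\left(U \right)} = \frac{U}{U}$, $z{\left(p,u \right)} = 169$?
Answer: $- \frac{604467633692}{2487429} \approx -2.4301 \cdot 10^{5}$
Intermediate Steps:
$c{\left(U \right)} = 1$
$d{\left(B,Q \right)} = -21 + 7 B Q$
$\frac{z{\left(-617,243 \right)}}{d{\left(618,575 \right)}} + \frac{-151860 - 91149}{c{\left(-612 \right)}} = \frac{169}{-21 + 7 \cdot 618 \cdot 575} + \frac{-151860 - 91149}{1} = \frac{169}{-21 + 2487450} + \left(-151860 - 91149\right) 1 = \frac{169}{2487429} - 243009 = - \frac{604467633692}{2487429}$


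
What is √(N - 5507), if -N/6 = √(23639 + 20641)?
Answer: √(-5507 - 36*√1230) ≈ 82.277*I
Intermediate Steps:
N = -36*√1230 (N = -6*√(23639 + 20641) = -36*√1230 ≈ -1262.6)
√(N - 5507) = √(-36*√1230 - 5507) = √(-5507 - 36*√1230)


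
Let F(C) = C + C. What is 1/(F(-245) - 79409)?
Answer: -1/79899 ≈ -1.2516e-5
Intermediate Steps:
F(C) = 2*C
1/(F(-245) - 79409) = 1/(2*(-245) - 79409) = 1/(-490 - 79409) = 1/(-79899) = -1/79899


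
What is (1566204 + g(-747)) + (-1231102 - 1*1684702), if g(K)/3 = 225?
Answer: -1348925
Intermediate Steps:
g(K) = 675 (g(K) = 3*225 = 675)
(1566204 + g(-747)) + (-1231102 - 1*1684702) = (1566204 + 675) + (-1231102 - 1*1684702) = 1566879 + (-1231102 - 1684702) = 1566879 - 2915804 = -1348925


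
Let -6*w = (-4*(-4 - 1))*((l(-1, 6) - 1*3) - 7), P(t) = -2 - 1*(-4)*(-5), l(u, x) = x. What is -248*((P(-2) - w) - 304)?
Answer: 252464/3 ≈ 84155.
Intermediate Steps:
P(t) = -22 (P(t) = -2 + 4*(-5) = -2 - 20 = -22)
w = 40/3 (w = -(-4*(-4 - 1))*((6 - 1*3) - 7)/6 = -(-4*(-5))*((6 - 3) - 7)/6 = -10*(3 - 7)/3 = -10*(-4)/3 = -1/6*(-80) = 40/3 ≈ 13.333)
-248*((P(-2) - w) - 304) = -248*((-22 - 1*40/3) - 304) = -248*((-22 - 40/3) - 304) = -248*(-106/3 - 304) = -248*(-1018/3) = 252464/3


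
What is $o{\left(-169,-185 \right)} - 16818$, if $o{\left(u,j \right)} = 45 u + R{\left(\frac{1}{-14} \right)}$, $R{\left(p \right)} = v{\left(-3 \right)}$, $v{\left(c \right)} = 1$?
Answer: $-24422$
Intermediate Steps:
$R{\left(p \right)} = 1$
$o{\left(u,j \right)} = 1 + 45 u$ ($o{\left(u,j \right)} = 45 u + 1 = 1 + 45 u$)
$o{\left(-169,-185 \right)} - 16818 = \left(1 + 45 \left(-169\right)\right) - 16818 = \left(1 - 7605\right) - 16818 = -7604 - 16818 = -24422$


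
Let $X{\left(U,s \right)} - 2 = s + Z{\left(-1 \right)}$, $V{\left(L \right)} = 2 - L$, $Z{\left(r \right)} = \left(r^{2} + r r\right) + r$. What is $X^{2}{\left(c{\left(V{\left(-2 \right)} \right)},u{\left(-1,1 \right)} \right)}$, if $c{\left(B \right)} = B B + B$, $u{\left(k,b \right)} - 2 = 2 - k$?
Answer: $64$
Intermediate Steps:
$Z{\left(r \right)} = r + 2 r^{2}$ ($Z{\left(r \right)} = \left(r^{2} + r^{2}\right) + r = 2 r^{2} + r = r + 2 r^{2}$)
$u{\left(k,b \right)} = 4 - k$ ($u{\left(k,b \right)} = 2 - \left(-2 + k\right) = 4 - k$)
$c{\left(B \right)} = B + B^{2}$ ($c{\left(B \right)} = B^{2} + B = B + B^{2}$)
$X{\left(U,s \right)} = 3 + s$ ($X{\left(U,s \right)} = 2 - \left(1 - 2 - s\right) = 2 + \left(s - \left(1 - 2\right)\right) = 2 + \left(s - -1\right) = 2 + \left(s + 1\right) = 2 + \left(1 + s\right) = 3 + s$)
$X^{2}{\left(c{\left(V{\left(-2 \right)} \right)},u{\left(-1,1 \right)} \right)} = \left(3 + \left(4 - -1\right)\right)^{2} = \left(3 + \left(4 + 1\right)\right)^{2} = \left(3 + 5\right)^{2} = 8^{2} = 64$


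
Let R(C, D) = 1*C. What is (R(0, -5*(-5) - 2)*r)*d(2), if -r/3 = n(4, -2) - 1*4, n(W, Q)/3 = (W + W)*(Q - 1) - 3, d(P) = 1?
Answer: 0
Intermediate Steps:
R(C, D) = C
n(W, Q) = -9 + 6*W*(-1 + Q) (n(W, Q) = 3*((W + W)*(Q - 1) - 3) = 3*((2*W)*(-1 + Q) - 3) = 3*(2*W*(-1 + Q) - 3) = 3*(-3 + 2*W*(-1 + Q)) = -9 + 6*W*(-1 + Q))
r = 255 (r = -3*((-9 - 6*4 + 6*(-2)*4) - 1*4) = -3*((-9 - 24 - 48) - 4) = -3*(-81 - 4) = -3*(-85) = 255)
(R(0, -5*(-5) - 2)*r)*d(2) = (0*255)*1 = 0*1 = 0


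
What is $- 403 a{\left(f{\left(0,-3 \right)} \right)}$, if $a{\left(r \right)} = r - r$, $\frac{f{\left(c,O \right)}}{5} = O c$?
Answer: $0$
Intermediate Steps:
$f{\left(c,O \right)} = 5 O c$
$a{\left(r \right)} = 0$
$- 403 a{\left(f{\left(0,-3 \right)} \right)} = \left(-403\right) 0 = 0$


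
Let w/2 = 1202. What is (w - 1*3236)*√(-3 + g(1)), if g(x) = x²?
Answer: -832*I*√2 ≈ -1176.6*I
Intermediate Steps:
w = 2404 (w = 2*1202 = 2404)
(w - 1*3236)*√(-3 + g(1)) = (2404 - 1*3236)*√(-3 + 1²) = (2404 - 3236)*√(-3 + 1) = -832*I*√2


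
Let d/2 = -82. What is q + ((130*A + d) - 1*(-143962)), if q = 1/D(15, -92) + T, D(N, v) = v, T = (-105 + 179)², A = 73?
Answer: 14606287/92 ≈ 1.5876e+5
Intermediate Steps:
d = -164 (d = 2*(-82) = -164)
T = 5476 (T = 74² = 5476)
q = 503791/92 (q = 1/(-92) + 5476 = -1/92 + 5476 = 503791/92 ≈ 5476.0)
q + ((130*A + d) - 1*(-143962)) = 503791/92 + ((130*73 - 164) - 1*(-143962)) = 503791/92 + ((9490 - 164) + 143962) = 503791/92 + (9326 + 143962) = 503791/92 + 153288 = 14606287/92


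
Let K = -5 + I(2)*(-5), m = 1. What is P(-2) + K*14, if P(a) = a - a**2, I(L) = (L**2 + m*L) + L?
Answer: -636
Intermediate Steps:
I(L) = L**2 + 2*L (I(L) = (L**2 + 1*L) + L = (L**2 + L) + L = (L + L**2) + L = L**2 + 2*L)
K = -45 (K = -5 + (2*(2 + 2))*(-5) = -5 + (2*4)*(-5) = -5 + 8*(-5) = -5 - 40 = -45)
P(-2) + K*14 = -2*(1 - 1*(-2)) - 45*14 = -2*(1 + 2) - 630 = -2*3 - 630 = -6 - 630 = -636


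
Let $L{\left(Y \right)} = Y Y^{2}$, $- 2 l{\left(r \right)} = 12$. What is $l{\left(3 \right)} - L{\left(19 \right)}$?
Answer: $-6865$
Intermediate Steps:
$l{\left(r \right)} = -6$ ($l{\left(r \right)} = \left(- \frac{1}{2}\right) 12 = -6$)
$L{\left(Y \right)} = Y^{3}$
$l{\left(3 \right)} - L{\left(19 \right)} = -6 - 19^{3} = -6 - 6859 = -6865$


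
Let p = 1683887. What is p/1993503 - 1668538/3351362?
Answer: 1158539697740/3340475100543 ≈ 0.34682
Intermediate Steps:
p/1993503 - 1668538/3351362 = 1683887/1993503 - 1668538/3351362 = 1683887*(1/1993503) - 1668538*1/3351362 = 1683887/1993503 - 834269/1675681 = 1158539697740/3340475100543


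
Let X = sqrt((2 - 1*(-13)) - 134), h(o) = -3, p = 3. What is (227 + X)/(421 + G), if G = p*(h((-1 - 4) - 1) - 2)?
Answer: 227/406 + I*sqrt(119)/406 ≈ 0.55911 + 0.026869*I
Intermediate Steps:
G = -15 (G = 3*(-3 - 2) = 3*(-5) = -15)
X = I*sqrt(119) (X = sqrt((2 + 13) - 134) = sqrt(15 - 134) = sqrt(-119) = I*sqrt(119) ≈ 10.909*I)
(227 + X)/(421 + G) = (227 + I*sqrt(119))/(421 - 15) = (227 + I*sqrt(119))/406 = (227 + I*sqrt(119))*(1/406) = 227/406 + I*sqrt(119)/406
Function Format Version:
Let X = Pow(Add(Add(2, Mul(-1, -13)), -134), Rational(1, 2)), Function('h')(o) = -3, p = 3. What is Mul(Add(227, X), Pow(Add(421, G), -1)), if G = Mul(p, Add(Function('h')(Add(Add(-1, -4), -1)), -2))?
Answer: Add(Rational(227, 406), Mul(Rational(1, 406), I, Pow(119, Rational(1, 2)))) ≈ Add(0.55911, Mul(0.026869, I))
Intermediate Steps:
G = -15 (G = Mul(3, Add(-3, -2)) = Mul(3, -5) = -15)
X = Mul(I, Pow(119, Rational(1, 2))) (X = Pow(Add(Add(2, 13), -134), Rational(1, 2)) = Pow(Add(15, -134), Rational(1, 2)) = Pow(-119, Rational(1, 2)) = Mul(I, Pow(119, Rational(1, 2))) ≈ Mul(10.909, I))
Mul(Add(227, X), Pow(Add(421, G), -1)) = Mul(Add(227, Mul(I, Pow(119, Rational(1, 2)))), Pow(Add(421, -15), -1)) = Mul(Add(227, Mul(I, Pow(119, Rational(1, 2)))), Pow(406, -1)) = Mul(Add(227, Mul(I, Pow(119, Rational(1, 2)))), Rational(1, 406)) = Add(Rational(227, 406), Mul(Rational(1, 406), I, Pow(119, Rational(1, 2))))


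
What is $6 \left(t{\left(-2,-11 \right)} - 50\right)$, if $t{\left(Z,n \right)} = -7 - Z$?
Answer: $-330$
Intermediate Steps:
$6 \left(t{\left(-2,-11 \right)} - 50\right) = 6 \left(\left(-7 - -2\right) - 50\right) = 6 \left(\left(-7 + 2\right) - 50\right) = 6 \left(-5 - 50\right) = 6 \left(-55\right) = -330$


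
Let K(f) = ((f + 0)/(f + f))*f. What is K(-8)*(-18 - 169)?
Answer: 748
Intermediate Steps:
K(f) = f/2 (K(f) = (f/((2*f)))*f = (f*(1/(2*f)))*f = f/2)
K(-8)*(-18 - 169) = ((1/2)*(-8))*(-18 - 169) = -4*(-187) = 748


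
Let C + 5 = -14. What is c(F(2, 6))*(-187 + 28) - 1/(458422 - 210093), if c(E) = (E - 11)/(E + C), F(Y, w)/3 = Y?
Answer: -197421568/3228277 ≈ -61.154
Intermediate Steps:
C = -19 (C = -5 - 14 = -19)
F(Y, w) = 3*Y
c(E) = (-11 + E)/(-19 + E) (c(E) = (E - 11)/(E - 19) = (-11 + E)/(-19 + E))
c(F(2, 6))*(-187 + 28) - 1/(458422 - 210093) = ((-11 + 3*2)/(-19 + 3*2))*(-187 + 28) - 1/(458422 - 210093) = ((-11 + 6)/(-19 + 6))*(-159) - 1/248329 = (-5/(-13))*(-159) - 1*1/248329 = -1/13*(-5)*(-159) - 1/248329 = (5/13)*(-159) - 1/248329 = -795/13 - 1/248329 = -197421568/3228277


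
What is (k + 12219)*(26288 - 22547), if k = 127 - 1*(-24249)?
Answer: 136901895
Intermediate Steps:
k = 24376 (k = 127 + 24249 = 24376)
(k + 12219)*(26288 - 22547) = (24376 + 12219)*(26288 - 22547) = 36595*3741 = 136901895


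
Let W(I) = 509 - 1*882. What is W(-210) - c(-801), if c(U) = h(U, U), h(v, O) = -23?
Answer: -350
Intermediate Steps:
c(U) = -23
W(I) = -373 (W(I) = 509 - 882 = -373)
W(-210) - c(-801) = -373 - 1*(-23) = -373 + 23 = -350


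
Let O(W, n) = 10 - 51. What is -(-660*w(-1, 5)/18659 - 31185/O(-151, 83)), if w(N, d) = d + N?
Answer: -581772675/765019 ≈ -760.47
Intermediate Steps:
O(W, n) = -41
w(N, d) = N + d
-(-660*w(-1, 5)/18659 - 31185/O(-151, 83)) = -(-660*(-1 + 5)/18659 - 31185/(-41)) = -(-660*4*(1/18659) - 31185*(-1/41)) = -(-2640*1/18659 + 31185/41) = -(-2640/18659 + 31185/41) = -1*581772675/765019 = -581772675/765019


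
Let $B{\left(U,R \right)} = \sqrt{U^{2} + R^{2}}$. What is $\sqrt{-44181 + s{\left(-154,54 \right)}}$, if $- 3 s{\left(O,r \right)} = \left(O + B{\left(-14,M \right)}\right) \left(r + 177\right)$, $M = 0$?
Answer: $i \sqrt{33401} \approx 182.76 i$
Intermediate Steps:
$B{\left(U,R \right)} = \sqrt{R^{2} + U^{2}}$
$s{\left(O,r \right)} = - \frac{\left(14 + O\right) \left(177 + r\right)}{3}$ ($s{\left(O,r \right)} = - \frac{\left(O + \sqrt{0^{2} + \left(-14\right)^{2}}\right) \left(r + 177\right)}{3} = - \frac{\left(O + \sqrt{0 + 196}\right) \left(177 + r\right)}{3} = - \frac{\left(O + \sqrt{196}\right) \left(177 + r\right)}{3} = - \frac{\left(O + 14\right) \left(177 + r\right)}{3} = - \frac{\left(14 + O\right) \left(177 + r\right)}{3}$)
$\sqrt{-44181 + s{\left(-154,54 \right)}} = \sqrt{-44181 - \left(-8008 - 2772\right)} = \sqrt{-44181 + \left(-826 + 9086 - 252 + 2772\right)} = \sqrt{-44181 + 10780} = \sqrt{-33401} = i \sqrt{33401}$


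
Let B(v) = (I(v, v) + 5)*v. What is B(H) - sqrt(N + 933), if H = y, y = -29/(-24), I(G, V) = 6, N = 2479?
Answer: 319/24 - 2*sqrt(853) ≈ -45.121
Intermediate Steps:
y = 29/24 (y = -29*(-1/24) = 29/24 ≈ 1.2083)
H = 29/24 ≈ 1.2083
B(v) = 11*v (B(v) = (6 + 5)*v = 11*v)
B(H) - sqrt(N + 933) = 11*(29/24) - sqrt(2479 + 933) = 319/24 - sqrt(3412) = 319/24 - 2*sqrt(853)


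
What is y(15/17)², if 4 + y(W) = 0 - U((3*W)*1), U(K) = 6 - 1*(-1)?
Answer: 121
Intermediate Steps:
U(K) = 7 (U(K) = 6 + 1 = 7)
y(W) = -11 (y(W) = -4 + (0 - 1*7) = -4 + (0 - 7) = -4 - 7 = -11)
y(15/17)² = (-11)² = 121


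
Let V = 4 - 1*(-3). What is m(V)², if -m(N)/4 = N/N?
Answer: 16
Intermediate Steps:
V = 7 (V = 4 + 3 = 7)
m(N) = -4 (m(N) = -4*N/N = -4*1 = -4)
m(V)² = (-4)² = 16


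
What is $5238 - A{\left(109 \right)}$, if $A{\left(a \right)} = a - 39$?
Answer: $5168$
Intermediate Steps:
$A{\left(a \right)} = -39 + a$
$5238 - A{\left(109 \right)} = 5238 - \left(-39 + 109\right) = 5238 - 70 = 5168$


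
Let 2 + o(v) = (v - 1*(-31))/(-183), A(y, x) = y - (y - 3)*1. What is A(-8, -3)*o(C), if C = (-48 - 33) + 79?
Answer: -395/61 ≈ -6.4754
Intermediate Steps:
A(y, x) = 3 (A(y, x) = y - (-3 + y)*1 = y + (3 - y)*1 = y + (3 - y) = 3)
C = -2 (C = -81 + 79 = -2)
o(v) = -397/183 - v/183 (o(v) = -2 + (v - 1*(-31))/(-183) = -2 + (v + 31)*(-1/183) = -2 + (31 + v)*(-1/183) = -2 + (-31/183 - v/183) = -397/183 - v/183)
A(-8, -3)*o(C) = 3*(-397/183 - 1/183*(-2)) = 3*(-397/183 + 2/183) = 3*(-395/183) = -395/61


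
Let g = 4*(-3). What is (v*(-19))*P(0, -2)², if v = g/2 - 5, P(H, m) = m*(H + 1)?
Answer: 836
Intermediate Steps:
P(H, m) = m*(1 + H)
g = -12
v = -11 (v = -12/2 - 5 = (½)*(-12) - 5 = -6 - 5 = -11)
(v*(-19))*P(0, -2)² = (-11*(-19))*(-2*(1 + 0))² = 209*(-2*1)² = 209*(-2)² = 209*4 = 836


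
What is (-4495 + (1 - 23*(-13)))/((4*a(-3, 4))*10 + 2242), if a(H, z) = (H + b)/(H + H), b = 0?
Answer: -4195/2262 ≈ -1.8546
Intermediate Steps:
a(H, z) = ½ (a(H, z) = (H + 0)/(H + H) = H/((2*H)) = H*(1/(2*H)) = ½)
(-4495 + (1 - 23*(-13)))/((4*a(-3, 4))*10 + 2242) = (-4495 + (1 - 23*(-13)))/((4*(½))*10 + 2242) = (-4495 + (1 + 299))/(2*10 + 2242) = (-4495 + 300)/(20 + 2242) = -4195/2262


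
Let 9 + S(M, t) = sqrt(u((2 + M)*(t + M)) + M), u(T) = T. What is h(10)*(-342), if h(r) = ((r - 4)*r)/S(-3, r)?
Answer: 184680/91 + 20520*I*sqrt(10)/91 ≈ 2029.5 + 713.08*I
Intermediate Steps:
S(M, t) = -9 + sqrt(M + (2 + M)*(M + t)) (S(M, t) = -9 + sqrt((2 + M)*(t + M) + M) = -9 + sqrt((2 + M)*(M + t) + M) = -9 + sqrt(M + (2 + M)*(M + t)))
h(r) = r*(-4 + r)/(-9 + sqrt(-r)) (h(r) = ((r - 4)*r)/(-9 + sqrt((-3)**2 + 2*r + 3*(-3) - 3*r)) = ((-4 + r)*r)/(-9 + sqrt(9 + 2*r - 9 - 3*r)) = (r*(-4 + r))/(-9 + sqrt(-r)) = r*(-4 + r)/(-9 + sqrt(-r)))
h(10)*(-342) = (10*(-4 + 10)/(-9 + sqrt(-1*10)))*(-342) = (10*6/(-9 + sqrt(-10)))*(-342) = (10*6/(-9 + I*sqrt(10)))*(-342) = (60/(-9 + I*sqrt(10)))*(-342) = -20520/(-9 + I*sqrt(10))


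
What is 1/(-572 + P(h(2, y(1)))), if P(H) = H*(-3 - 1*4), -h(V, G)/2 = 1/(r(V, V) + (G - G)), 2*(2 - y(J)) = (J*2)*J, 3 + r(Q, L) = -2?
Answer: -5/2874 ≈ -0.0017397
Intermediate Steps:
r(Q, L) = -5 (r(Q, L) = -3 - 2 = -5)
y(J) = 2 - J² (y(J) = 2 - J*2*J/2 = 2 - 2*J*J/2 = 2 - J²)
h(V, G) = ⅖ (h(V, G) = -2/(-5 + (G - G)) = -2/(-5 + 0) = -2/(-5) = -2*(-⅕) = ⅖)
P(H) = -7*H (P(H) = H*(-3 - 4) = H*(-7) = -7*H)
1/(-572 + P(h(2, y(1)))) = 1/(-572 - 7*⅖) = 1/(-572 - 14/5) = 1/(-2874/5) = -5/2874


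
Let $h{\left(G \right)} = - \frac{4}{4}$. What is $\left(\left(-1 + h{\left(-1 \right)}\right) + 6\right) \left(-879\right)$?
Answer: $-3516$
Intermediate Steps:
$h{\left(G \right)} = -1$ ($h{\left(G \right)} = \left(-4\right) \frac{1}{4} = -1$)
$\left(\left(-1 + h{\left(-1 \right)}\right) + 6\right) \left(-879\right) = \left(\left(-1 - 1\right) + 6\right) \left(-879\right) = \left(-2 + 6\right) \left(-879\right) = 4 \left(-879\right) = -3516$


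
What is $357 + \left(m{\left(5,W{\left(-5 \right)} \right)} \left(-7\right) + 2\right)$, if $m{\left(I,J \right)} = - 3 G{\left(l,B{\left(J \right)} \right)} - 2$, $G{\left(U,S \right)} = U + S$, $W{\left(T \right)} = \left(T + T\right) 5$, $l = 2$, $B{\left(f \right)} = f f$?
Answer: $52915$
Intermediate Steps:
$B{\left(f \right)} = f^{2}$
$W{\left(T \right)} = 10 T$ ($W{\left(T \right)} = 2 T 5 = 10 T$)
$G{\left(U,S \right)} = S + U$
$m{\left(I,J \right)} = -8 - 3 J^{2}$ ($m{\left(I,J \right)} = - 3 \left(J^{2} + 2\right) - 2 = - 3 \left(2 + J^{2}\right) - 2 = \left(-6 - 3 J^{2}\right) - 2 = -8 - 3 J^{2}$)
$357 + \left(m{\left(5,W{\left(-5 \right)} \right)} \left(-7\right) + 2\right) = 357 + \left(\left(-8 - 3 \left(10 \left(-5\right)\right)^{2}\right) \left(-7\right) + 2\right) = 357 + \left(\left(-8 - 3 \left(-50\right)^{2}\right) \left(-7\right) + 2\right) = 357 + \left(\left(-8 - 7500\right) \left(-7\right) + 2\right) = 357 + \left(\left(-7508\right) \left(-7\right) + 2\right) = 357 + \left(52556 + 2\right) = 357 + 52558 = 52915$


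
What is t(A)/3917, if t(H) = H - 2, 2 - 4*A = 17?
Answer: -23/15668 ≈ -0.0014680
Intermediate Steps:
A = -15/4 (A = ½ - ¼*17 = ½ - 17/4 = -15/4 ≈ -3.7500)
t(H) = -2 + H
t(A)/3917 = (-2 - 15/4)/3917 = -23/4*1/3917 = -23/15668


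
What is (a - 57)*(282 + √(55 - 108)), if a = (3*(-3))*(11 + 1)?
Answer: -46530 - 165*I*√53 ≈ -46530.0 - 1201.2*I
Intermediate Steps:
a = -108 (a = -9*12 = -108)
(a - 57)*(282 + √(55 - 108)) = (-108 - 57)*(282 + √(55 - 108)) = -165*(282 + √(-53)) = -165*(282 + I*√53) = -46530 - 165*I*√53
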